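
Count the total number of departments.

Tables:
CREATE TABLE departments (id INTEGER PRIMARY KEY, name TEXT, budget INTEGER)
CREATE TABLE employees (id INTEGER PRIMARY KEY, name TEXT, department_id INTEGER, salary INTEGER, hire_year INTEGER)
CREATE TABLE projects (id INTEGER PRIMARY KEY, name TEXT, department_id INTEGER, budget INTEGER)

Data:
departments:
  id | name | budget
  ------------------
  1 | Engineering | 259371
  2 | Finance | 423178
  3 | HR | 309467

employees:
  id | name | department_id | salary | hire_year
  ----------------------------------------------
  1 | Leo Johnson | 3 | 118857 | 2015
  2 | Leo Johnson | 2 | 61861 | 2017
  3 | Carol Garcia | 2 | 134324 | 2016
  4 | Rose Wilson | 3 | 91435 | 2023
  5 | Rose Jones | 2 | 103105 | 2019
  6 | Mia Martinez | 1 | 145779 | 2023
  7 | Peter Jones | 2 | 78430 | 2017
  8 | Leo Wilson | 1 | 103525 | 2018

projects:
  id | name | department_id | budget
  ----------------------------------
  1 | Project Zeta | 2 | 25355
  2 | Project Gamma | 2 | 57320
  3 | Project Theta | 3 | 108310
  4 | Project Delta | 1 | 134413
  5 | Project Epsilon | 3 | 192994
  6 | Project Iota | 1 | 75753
SELECT COUNT(*) FROM departments

Execution result:
3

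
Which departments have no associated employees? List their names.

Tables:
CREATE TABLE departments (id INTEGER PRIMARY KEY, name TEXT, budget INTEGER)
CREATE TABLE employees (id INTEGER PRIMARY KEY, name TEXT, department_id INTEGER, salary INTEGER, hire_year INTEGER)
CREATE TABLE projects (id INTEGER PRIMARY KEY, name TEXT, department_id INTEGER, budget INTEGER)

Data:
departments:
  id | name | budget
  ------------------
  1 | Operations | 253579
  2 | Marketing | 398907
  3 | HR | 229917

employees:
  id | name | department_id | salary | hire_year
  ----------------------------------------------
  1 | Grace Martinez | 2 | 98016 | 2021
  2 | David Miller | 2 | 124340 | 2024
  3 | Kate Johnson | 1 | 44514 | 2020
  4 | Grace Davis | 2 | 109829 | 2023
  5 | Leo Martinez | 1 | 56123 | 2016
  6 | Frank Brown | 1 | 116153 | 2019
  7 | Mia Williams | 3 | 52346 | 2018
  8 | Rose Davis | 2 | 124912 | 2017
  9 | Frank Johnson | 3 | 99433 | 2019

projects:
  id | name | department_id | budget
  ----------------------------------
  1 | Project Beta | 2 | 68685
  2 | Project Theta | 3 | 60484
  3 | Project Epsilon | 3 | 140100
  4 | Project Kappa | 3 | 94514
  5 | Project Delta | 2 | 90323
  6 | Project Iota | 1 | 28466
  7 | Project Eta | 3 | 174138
SELECT p.name FROM departments p LEFT JOIN employees c ON c.department_id = p.id WHERE c.id IS NULL

Execution result:
(no rows)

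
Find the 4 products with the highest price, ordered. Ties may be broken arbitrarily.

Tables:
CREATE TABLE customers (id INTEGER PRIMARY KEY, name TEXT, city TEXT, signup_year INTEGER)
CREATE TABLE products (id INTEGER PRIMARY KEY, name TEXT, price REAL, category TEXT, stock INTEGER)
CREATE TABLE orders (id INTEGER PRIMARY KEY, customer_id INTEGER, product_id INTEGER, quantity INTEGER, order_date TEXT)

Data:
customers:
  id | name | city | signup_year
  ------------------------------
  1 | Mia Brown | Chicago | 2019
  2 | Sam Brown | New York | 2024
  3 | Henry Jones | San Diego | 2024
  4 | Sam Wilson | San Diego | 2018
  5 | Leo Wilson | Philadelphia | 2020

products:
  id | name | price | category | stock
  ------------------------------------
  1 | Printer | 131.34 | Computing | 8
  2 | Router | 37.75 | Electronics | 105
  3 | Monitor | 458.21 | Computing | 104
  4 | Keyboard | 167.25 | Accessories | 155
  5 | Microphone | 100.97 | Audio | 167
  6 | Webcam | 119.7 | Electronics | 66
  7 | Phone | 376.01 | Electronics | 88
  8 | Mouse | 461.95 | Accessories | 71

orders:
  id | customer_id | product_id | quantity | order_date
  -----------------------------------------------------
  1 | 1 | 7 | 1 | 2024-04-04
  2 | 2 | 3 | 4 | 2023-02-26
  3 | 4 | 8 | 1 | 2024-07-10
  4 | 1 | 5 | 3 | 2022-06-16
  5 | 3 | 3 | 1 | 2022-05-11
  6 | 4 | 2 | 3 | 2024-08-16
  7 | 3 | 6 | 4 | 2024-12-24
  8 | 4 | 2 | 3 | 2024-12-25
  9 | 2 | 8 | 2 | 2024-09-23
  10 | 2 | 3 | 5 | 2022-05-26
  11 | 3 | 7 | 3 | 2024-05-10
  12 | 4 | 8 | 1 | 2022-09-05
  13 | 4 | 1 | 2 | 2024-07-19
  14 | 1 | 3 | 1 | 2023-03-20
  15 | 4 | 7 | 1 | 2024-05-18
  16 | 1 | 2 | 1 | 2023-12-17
SELECT name, price FROM products ORDER BY price DESC LIMIT 4

Execution result:
name | price
Mouse | 461.95
Monitor | 458.21
Phone | 376.01
Keyboard | 167.25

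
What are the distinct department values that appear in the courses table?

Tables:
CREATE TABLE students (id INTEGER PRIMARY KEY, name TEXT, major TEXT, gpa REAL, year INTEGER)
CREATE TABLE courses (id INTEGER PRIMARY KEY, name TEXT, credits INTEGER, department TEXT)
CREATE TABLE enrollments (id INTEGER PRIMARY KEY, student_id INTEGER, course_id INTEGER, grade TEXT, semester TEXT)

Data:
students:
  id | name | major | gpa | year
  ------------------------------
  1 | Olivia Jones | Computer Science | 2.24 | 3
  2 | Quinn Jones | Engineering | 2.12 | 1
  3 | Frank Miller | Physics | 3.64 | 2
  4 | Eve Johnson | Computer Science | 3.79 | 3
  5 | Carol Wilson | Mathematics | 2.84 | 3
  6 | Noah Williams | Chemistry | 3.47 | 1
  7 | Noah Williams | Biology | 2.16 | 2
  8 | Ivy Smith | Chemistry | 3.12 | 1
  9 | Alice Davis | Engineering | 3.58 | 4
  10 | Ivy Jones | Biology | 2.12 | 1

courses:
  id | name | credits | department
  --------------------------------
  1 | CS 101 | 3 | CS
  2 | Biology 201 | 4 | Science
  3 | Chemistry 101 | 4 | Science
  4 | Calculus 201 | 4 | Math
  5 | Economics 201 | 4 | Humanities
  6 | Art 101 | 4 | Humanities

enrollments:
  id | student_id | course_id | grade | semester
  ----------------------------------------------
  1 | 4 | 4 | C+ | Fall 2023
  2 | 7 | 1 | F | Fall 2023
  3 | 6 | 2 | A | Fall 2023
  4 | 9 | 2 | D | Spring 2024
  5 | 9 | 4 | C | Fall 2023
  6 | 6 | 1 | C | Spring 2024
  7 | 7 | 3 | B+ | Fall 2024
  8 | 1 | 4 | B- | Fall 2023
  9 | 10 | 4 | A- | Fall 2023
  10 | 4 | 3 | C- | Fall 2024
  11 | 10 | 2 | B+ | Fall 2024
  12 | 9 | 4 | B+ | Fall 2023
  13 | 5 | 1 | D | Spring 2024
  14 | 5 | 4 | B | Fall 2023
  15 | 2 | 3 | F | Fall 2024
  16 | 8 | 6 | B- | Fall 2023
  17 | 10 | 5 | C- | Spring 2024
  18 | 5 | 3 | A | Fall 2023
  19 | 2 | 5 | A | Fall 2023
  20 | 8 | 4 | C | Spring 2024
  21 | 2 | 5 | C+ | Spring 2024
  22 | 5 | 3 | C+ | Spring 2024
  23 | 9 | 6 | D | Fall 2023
SELECT DISTINCT department FROM courses

Execution result:
department
CS
Science
Math
Humanities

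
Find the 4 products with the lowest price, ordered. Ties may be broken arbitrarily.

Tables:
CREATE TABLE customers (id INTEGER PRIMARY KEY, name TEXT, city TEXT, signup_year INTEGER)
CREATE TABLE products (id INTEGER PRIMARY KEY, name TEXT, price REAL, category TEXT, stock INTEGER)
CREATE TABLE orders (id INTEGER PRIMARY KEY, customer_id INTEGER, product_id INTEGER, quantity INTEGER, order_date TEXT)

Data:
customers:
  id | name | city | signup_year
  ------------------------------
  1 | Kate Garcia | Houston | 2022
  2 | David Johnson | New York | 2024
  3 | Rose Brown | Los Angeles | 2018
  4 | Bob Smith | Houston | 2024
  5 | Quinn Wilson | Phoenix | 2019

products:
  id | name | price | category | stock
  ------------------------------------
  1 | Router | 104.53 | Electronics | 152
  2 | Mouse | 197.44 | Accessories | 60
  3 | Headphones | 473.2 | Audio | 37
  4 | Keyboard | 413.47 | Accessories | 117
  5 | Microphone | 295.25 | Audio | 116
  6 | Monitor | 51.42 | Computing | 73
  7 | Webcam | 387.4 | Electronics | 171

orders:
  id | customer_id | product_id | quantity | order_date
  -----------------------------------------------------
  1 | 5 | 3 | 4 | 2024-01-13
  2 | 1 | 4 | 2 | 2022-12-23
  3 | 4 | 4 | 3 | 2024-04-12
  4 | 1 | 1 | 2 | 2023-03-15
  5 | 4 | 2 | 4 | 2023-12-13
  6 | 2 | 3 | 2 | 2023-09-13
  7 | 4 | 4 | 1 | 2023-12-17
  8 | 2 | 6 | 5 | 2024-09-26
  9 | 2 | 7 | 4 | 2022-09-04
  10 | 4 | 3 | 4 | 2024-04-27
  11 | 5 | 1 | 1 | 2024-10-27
SELECT name, price FROM products ORDER BY price ASC LIMIT 4

Execution result:
name | price
Monitor | 51.42
Router | 104.53
Mouse | 197.44
Microphone | 295.25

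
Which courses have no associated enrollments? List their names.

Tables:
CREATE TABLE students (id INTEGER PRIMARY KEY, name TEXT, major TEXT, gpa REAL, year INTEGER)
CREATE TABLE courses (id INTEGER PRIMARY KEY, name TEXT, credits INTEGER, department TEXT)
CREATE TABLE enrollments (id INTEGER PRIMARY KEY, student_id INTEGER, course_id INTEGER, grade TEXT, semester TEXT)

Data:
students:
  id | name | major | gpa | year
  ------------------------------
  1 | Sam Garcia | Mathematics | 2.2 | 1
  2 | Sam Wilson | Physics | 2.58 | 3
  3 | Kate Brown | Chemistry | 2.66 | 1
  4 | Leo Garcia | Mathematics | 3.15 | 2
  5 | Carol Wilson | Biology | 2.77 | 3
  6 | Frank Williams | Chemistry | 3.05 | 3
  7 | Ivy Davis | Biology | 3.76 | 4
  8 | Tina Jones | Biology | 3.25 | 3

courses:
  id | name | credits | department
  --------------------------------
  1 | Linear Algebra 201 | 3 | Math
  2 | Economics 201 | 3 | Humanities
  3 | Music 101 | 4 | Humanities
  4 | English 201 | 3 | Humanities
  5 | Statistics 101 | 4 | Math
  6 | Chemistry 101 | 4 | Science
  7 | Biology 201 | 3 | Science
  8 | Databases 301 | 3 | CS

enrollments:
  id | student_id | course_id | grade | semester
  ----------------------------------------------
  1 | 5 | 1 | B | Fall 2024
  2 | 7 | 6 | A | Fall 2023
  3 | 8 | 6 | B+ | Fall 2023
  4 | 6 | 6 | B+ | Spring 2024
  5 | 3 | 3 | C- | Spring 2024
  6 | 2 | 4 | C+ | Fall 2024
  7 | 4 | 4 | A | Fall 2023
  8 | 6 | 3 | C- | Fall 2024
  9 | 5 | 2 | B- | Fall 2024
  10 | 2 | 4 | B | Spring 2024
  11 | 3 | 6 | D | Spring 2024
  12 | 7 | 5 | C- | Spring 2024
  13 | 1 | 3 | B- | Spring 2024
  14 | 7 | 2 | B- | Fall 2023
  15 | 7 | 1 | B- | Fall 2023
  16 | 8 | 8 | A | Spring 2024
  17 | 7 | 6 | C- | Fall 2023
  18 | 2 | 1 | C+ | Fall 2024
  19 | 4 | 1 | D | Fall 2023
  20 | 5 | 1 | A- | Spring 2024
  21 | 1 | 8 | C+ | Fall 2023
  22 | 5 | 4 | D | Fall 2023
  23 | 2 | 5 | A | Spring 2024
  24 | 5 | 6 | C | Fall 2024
SELECT p.name FROM courses p LEFT JOIN enrollments c ON c.course_id = p.id WHERE c.id IS NULL

Execution result:
Biology 201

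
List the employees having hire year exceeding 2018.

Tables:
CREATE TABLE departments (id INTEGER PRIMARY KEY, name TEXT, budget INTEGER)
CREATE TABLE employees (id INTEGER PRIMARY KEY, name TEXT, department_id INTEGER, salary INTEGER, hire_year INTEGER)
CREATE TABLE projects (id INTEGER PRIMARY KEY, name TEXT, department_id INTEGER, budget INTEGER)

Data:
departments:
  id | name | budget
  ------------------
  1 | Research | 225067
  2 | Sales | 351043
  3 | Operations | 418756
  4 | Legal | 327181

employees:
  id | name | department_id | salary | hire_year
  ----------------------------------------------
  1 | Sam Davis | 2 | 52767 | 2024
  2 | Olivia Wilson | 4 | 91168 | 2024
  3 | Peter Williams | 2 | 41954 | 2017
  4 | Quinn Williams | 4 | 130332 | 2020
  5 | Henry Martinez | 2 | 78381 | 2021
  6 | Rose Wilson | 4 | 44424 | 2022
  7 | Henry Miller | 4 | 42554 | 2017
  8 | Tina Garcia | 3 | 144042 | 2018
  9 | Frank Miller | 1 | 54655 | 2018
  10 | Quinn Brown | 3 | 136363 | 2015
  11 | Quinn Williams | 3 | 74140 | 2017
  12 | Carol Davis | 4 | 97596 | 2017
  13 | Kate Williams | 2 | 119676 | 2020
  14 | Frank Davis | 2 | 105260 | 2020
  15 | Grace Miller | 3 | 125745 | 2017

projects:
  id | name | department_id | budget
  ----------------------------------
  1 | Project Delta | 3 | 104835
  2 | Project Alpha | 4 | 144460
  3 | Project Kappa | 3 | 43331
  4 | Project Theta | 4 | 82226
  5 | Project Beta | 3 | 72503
SELECT name, hire_year FROM employees WHERE hire_year > 2018

Execution result:
name | hire_year
Sam Davis | 2024
Olivia Wilson | 2024
Quinn Williams | 2020
Henry Martinez | 2021
Rose Wilson | 2022
Kate Williams | 2020
Frank Davis | 2020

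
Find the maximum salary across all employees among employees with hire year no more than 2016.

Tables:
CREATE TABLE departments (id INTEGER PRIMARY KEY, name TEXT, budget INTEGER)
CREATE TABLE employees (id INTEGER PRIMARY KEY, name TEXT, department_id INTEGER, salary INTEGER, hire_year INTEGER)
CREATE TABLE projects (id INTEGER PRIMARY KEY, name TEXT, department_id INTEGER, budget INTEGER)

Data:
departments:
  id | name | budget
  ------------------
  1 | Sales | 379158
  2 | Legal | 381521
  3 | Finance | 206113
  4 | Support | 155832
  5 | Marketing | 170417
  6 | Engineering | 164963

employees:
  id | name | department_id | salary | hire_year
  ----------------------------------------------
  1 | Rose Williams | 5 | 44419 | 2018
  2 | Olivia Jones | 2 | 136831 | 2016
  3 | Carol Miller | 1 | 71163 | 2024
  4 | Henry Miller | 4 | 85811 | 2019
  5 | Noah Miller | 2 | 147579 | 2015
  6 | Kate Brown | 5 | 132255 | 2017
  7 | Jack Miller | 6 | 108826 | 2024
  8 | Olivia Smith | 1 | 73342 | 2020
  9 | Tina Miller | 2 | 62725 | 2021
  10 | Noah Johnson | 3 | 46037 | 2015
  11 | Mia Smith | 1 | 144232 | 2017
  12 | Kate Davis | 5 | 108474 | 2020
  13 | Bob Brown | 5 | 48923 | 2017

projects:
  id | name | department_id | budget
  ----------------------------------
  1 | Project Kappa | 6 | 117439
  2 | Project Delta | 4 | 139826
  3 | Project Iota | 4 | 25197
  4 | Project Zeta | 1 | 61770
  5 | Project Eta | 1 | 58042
SELECT MAX(salary) FROM employees WHERE hire_year <= 2016

Execution result:
147579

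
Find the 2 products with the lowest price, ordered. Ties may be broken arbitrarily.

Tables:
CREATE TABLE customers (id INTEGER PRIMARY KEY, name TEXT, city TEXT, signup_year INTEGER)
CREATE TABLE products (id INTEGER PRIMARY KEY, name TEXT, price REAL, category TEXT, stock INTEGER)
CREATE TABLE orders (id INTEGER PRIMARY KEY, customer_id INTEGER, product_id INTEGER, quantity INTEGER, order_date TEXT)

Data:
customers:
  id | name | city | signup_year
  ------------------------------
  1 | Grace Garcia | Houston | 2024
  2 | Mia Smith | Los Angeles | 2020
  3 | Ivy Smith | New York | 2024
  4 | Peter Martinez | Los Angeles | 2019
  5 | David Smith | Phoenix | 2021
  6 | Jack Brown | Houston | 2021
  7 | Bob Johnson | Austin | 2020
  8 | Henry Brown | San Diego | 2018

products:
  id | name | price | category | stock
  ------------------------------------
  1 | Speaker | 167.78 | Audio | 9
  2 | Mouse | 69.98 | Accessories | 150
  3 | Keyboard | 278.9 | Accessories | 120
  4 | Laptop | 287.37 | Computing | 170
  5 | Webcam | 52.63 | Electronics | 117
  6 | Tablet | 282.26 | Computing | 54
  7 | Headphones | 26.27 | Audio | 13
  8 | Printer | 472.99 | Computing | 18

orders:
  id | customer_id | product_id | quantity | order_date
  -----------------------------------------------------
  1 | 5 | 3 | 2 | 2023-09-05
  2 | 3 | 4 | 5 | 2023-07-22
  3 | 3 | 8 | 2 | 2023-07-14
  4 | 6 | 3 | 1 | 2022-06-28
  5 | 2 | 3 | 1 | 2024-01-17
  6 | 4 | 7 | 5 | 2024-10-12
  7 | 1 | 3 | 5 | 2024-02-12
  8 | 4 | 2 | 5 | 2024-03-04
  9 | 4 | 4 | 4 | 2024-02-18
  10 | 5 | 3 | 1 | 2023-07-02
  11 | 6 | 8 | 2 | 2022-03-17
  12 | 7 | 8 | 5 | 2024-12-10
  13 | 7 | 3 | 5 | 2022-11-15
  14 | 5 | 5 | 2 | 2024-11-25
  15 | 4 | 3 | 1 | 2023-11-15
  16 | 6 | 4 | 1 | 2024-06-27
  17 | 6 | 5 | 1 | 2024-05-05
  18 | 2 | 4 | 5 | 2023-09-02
SELECT name, price FROM products ORDER BY price ASC LIMIT 2

Execution result:
name | price
Headphones | 26.27
Webcam | 52.63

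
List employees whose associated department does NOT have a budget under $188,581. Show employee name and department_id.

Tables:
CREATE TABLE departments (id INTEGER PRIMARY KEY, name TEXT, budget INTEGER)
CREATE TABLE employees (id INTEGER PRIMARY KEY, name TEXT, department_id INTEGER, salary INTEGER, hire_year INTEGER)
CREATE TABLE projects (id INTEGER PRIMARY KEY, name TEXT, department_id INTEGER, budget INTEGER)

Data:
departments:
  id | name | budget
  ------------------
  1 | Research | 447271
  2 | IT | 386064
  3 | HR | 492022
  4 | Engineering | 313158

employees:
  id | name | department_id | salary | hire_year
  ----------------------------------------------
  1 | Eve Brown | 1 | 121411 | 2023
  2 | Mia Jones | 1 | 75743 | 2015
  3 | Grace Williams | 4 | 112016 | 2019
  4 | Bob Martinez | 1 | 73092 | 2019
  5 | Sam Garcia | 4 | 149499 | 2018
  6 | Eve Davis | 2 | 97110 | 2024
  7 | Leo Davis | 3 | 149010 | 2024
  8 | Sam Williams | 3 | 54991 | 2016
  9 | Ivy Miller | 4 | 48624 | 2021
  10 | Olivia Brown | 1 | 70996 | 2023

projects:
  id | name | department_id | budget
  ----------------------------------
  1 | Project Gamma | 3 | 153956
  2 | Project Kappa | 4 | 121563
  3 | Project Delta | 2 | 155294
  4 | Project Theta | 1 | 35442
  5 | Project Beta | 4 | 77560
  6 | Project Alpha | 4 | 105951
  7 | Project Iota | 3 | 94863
SELECT name, department_id FROM employees WHERE department_id NOT IN (SELECT id FROM departments WHERE budget < 188581)

Execution result:
name | department_id
Eve Brown | 1
Mia Jones | 1
Grace Williams | 4
Bob Martinez | 1
Sam Garcia | 4
Eve Davis | 2
Leo Davis | 3
Sam Williams | 3
Ivy Miller | 4
Olivia Brown | 1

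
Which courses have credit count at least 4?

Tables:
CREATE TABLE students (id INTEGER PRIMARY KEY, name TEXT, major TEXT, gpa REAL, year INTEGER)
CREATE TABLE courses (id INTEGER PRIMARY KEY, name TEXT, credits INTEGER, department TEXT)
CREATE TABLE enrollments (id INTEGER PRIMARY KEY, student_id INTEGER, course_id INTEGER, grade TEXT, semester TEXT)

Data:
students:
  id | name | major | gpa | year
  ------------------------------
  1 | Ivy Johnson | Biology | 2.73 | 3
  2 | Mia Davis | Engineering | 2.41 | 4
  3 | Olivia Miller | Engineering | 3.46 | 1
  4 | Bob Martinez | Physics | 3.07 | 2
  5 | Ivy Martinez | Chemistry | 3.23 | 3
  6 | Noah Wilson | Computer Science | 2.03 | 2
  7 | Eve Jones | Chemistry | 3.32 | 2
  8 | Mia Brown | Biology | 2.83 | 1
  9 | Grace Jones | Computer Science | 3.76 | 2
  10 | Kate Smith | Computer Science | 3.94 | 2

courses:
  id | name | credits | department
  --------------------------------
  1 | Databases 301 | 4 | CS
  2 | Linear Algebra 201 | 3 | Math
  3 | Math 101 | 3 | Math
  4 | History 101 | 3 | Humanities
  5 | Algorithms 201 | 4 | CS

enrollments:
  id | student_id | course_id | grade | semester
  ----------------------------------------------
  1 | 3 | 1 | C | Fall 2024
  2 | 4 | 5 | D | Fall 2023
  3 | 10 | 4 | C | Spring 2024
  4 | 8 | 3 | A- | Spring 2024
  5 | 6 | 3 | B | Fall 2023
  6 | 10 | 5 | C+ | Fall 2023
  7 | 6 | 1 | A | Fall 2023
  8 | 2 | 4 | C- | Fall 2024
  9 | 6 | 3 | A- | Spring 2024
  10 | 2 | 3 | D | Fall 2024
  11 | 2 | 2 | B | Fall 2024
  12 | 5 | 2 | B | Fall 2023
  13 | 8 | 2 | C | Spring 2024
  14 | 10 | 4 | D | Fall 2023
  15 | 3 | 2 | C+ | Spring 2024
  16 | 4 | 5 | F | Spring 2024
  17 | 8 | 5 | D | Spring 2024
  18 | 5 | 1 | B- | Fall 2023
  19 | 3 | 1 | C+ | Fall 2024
SELECT name, credits FROM courses WHERE credits >= 4

Execution result:
name | credits
Databases 301 | 4
Algorithms 201 | 4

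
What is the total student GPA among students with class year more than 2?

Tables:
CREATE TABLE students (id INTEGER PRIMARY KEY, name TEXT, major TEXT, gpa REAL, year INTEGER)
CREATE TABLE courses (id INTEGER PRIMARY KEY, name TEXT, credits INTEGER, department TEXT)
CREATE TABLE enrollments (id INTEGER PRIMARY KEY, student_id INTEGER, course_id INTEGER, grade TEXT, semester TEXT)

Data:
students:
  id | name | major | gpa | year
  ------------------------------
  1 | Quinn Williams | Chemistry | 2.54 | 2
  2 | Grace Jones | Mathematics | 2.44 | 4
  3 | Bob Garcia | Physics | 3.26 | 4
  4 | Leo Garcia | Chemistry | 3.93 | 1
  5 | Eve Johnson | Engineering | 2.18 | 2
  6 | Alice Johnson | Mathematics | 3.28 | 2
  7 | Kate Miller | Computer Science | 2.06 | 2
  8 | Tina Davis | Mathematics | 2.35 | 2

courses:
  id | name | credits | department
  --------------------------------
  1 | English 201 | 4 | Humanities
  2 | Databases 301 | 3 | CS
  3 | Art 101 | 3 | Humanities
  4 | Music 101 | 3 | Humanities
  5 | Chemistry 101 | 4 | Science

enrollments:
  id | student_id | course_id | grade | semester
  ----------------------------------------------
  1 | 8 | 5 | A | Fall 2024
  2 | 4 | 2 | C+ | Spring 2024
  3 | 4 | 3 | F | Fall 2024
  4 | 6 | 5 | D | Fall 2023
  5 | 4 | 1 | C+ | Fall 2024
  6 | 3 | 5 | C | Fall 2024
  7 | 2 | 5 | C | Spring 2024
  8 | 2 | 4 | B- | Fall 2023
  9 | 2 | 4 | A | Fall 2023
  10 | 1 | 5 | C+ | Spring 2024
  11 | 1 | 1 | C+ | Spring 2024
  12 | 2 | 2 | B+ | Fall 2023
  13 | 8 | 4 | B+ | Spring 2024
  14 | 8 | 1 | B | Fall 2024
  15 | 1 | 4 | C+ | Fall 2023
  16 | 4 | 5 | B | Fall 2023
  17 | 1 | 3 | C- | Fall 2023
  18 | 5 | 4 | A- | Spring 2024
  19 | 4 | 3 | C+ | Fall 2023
SELECT SUM(gpa) FROM students WHERE year > 2

Execution result:
5.70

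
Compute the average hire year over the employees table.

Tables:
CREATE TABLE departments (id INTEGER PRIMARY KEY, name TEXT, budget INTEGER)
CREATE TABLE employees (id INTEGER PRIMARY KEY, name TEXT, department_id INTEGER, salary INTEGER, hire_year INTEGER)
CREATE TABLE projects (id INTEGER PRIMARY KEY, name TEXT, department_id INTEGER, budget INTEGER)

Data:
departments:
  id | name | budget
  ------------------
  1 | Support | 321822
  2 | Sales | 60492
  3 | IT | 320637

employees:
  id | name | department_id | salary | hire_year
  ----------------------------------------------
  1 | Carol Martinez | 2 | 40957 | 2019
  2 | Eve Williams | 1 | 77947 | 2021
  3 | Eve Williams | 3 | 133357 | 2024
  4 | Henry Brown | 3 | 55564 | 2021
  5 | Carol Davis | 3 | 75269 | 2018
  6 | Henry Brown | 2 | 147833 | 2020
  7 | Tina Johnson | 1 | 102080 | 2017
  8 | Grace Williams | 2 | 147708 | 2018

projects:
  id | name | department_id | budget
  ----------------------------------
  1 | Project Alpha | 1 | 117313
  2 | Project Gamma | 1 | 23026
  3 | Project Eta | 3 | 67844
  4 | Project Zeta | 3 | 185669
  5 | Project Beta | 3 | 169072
SELECT AVG(hire_year) FROM employees

Execution result:
2019.75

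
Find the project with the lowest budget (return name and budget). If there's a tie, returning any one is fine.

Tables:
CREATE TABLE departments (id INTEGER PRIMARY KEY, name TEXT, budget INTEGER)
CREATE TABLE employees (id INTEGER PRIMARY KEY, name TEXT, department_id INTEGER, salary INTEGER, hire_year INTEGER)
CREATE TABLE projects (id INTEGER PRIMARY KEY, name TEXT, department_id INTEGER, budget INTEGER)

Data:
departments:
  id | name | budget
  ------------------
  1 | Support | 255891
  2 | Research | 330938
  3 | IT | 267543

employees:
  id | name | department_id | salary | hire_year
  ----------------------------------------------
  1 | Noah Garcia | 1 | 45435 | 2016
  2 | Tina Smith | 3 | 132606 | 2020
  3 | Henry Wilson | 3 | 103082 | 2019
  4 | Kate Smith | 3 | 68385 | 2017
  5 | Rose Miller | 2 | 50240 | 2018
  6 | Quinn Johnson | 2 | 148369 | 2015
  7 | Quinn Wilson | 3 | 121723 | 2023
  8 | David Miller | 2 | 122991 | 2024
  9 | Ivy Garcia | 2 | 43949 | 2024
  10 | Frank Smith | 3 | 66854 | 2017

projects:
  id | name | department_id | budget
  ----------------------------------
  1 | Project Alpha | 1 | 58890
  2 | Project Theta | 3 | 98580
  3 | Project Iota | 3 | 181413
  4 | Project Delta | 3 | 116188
SELECT name, budget FROM projects ORDER BY budget ASC LIMIT 1

Execution result:
name | budget
Project Alpha | 58890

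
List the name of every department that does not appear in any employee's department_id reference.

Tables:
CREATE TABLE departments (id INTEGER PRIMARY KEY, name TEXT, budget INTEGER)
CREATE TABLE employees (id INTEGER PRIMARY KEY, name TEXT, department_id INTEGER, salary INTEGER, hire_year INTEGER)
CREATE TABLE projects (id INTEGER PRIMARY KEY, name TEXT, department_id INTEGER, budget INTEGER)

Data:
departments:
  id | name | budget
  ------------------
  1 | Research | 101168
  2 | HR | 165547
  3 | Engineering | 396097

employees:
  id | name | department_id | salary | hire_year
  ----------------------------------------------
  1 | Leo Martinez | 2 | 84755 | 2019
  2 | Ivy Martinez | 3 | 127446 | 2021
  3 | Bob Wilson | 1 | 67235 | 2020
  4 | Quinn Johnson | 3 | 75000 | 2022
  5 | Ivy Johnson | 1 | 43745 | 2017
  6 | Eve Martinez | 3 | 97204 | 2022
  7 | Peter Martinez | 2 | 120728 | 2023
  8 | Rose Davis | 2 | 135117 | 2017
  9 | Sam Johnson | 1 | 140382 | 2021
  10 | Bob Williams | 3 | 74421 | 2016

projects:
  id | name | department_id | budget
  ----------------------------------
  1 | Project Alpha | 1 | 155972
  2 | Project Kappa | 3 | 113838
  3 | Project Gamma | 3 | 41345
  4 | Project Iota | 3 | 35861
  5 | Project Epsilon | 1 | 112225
SELECT p.name FROM departments p LEFT JOIN employees c ON c.department_id = p.id WHERE c.id IS NULL

Execution result:
(no rows)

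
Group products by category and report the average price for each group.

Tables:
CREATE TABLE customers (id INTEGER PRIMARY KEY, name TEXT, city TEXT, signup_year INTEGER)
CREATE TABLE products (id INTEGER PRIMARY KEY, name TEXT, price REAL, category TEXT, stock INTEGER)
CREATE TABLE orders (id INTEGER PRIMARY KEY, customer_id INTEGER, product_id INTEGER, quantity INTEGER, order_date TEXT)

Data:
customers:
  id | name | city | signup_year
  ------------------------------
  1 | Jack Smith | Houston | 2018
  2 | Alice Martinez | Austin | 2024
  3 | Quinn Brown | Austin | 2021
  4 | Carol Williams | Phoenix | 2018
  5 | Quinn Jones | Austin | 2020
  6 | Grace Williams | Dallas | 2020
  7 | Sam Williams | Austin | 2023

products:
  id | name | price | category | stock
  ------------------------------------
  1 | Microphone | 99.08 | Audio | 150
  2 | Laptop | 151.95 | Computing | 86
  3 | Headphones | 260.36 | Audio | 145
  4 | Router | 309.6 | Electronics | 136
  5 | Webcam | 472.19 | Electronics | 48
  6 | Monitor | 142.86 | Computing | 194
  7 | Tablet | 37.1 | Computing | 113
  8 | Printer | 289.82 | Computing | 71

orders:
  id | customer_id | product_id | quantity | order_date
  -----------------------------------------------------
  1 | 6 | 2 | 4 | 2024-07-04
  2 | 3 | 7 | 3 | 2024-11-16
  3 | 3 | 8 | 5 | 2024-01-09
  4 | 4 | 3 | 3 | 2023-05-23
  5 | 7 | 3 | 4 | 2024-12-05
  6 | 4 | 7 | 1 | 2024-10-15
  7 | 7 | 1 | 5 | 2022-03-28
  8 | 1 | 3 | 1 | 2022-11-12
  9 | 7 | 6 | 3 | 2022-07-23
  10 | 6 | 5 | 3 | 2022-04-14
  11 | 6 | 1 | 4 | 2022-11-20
SELECT category, AVG(price) AS avg_price FROM products GROUP BY category

Execution result:
category | avg_price
Audio | 179.72
Computing | 155.43
Electronics | 390.90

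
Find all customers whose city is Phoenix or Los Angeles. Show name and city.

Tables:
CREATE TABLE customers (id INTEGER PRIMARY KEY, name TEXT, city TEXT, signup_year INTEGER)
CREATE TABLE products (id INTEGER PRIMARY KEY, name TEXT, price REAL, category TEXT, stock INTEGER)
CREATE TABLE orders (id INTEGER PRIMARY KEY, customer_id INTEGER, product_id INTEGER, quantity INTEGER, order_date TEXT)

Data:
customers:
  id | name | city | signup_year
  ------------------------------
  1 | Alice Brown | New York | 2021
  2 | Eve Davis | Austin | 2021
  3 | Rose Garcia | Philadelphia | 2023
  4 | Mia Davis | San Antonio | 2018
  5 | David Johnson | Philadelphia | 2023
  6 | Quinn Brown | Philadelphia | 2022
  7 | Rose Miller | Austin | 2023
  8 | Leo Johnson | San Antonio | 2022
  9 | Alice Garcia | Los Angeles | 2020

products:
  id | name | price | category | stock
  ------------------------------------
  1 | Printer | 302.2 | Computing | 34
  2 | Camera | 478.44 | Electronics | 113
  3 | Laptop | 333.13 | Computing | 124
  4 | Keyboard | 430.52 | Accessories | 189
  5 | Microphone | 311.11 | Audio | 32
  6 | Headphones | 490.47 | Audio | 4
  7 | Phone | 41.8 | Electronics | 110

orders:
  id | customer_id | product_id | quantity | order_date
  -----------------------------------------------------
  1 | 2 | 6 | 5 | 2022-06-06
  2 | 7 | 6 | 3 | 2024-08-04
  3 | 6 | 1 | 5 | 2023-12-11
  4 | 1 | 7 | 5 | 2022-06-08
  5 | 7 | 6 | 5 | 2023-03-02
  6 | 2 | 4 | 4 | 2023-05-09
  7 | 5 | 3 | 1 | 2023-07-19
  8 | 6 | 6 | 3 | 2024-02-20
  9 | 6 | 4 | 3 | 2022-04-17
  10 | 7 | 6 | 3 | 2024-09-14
SELECT name, city FROM customers WHERE city IN ('Phoenix', 'Los Angeles')

Execution result:
name | city
Alice Garcia | Los Angeles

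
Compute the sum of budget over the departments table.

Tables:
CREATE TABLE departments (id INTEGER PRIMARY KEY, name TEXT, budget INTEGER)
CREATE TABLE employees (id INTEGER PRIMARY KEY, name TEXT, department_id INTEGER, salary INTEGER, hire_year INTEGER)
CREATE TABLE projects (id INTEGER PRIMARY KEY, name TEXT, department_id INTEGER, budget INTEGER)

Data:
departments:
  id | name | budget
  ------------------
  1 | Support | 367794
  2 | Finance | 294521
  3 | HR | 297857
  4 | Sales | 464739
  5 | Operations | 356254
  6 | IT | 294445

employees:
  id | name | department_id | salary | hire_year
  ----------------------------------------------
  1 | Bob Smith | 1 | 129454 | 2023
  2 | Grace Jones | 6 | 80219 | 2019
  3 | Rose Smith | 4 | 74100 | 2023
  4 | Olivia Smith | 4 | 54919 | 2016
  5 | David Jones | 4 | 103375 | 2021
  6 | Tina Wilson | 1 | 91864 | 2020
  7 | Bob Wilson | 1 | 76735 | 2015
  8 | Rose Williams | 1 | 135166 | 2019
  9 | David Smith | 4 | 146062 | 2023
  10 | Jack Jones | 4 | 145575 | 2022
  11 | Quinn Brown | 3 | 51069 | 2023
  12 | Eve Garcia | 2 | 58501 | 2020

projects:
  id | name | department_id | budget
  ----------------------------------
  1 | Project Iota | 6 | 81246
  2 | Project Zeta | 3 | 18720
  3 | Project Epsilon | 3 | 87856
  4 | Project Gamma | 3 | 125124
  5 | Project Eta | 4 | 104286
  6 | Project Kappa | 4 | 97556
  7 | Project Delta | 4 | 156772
SELECT SUM(budget) FROM departments

Execution result:
2075610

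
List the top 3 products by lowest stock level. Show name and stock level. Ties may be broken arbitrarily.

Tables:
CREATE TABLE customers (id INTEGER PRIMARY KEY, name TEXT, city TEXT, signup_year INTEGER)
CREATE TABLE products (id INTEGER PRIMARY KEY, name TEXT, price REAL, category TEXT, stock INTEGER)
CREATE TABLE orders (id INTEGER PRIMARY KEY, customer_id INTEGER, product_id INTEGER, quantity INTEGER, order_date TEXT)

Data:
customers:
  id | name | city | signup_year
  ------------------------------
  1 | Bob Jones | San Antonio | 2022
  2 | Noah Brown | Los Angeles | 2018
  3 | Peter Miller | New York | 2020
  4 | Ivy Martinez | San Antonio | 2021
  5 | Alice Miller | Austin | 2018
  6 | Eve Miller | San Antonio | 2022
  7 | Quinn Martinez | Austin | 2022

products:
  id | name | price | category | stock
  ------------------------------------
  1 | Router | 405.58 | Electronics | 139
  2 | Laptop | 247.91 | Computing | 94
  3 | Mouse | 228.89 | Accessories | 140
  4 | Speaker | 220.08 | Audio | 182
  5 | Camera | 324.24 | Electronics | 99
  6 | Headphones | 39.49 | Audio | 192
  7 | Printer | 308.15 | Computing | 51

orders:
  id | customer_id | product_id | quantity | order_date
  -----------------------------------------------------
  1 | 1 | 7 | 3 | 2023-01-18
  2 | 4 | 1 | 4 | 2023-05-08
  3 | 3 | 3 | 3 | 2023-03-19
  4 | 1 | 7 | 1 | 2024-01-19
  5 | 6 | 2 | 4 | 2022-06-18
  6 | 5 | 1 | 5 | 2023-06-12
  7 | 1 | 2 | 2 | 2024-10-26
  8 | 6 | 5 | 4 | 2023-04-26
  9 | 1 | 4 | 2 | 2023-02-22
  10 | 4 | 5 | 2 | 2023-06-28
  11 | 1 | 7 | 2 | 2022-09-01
SELECT name, stock FROM products ORDER BY stock ASC LIMIT 3

Execution result:
name | stock
Printer | 51
Laptop | 94
Camera | 99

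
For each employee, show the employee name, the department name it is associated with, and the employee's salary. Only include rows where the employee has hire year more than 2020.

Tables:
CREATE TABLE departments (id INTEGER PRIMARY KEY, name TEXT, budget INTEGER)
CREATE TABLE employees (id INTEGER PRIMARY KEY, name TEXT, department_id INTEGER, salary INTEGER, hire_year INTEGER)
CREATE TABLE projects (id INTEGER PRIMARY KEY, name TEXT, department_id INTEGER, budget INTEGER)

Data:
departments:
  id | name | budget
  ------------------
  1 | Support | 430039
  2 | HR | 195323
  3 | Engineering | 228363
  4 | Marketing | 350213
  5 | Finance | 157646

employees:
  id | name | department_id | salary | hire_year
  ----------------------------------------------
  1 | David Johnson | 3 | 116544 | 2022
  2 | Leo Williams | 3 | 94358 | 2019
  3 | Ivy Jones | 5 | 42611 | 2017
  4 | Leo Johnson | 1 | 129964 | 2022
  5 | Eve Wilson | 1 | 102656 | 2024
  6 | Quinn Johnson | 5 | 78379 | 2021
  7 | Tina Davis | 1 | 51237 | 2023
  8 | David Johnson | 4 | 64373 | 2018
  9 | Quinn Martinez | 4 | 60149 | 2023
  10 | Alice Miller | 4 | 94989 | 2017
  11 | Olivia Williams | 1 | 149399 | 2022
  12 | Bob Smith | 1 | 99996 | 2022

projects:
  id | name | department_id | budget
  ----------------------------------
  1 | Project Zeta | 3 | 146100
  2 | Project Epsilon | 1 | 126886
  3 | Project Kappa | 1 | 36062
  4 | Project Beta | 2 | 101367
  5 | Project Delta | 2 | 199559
SELECT c.name, p.name AS department, c.salary FROM employees c JOIN departments p ON c.department_id = p.id WHERE c.hire_year > 2020

Execution result:
name | department | salary
David Johnson | Engineering | 116544
Leo Johnson | Support | 129964
Eve Wilson | Support | 102656
Quinn Johnson | Finance | 78379
Tina Davis | Support | 51237
Quinn Martinez | Marketing | 60149
Olivia Williams | Support | 149399
Bob Smith | Support | 99996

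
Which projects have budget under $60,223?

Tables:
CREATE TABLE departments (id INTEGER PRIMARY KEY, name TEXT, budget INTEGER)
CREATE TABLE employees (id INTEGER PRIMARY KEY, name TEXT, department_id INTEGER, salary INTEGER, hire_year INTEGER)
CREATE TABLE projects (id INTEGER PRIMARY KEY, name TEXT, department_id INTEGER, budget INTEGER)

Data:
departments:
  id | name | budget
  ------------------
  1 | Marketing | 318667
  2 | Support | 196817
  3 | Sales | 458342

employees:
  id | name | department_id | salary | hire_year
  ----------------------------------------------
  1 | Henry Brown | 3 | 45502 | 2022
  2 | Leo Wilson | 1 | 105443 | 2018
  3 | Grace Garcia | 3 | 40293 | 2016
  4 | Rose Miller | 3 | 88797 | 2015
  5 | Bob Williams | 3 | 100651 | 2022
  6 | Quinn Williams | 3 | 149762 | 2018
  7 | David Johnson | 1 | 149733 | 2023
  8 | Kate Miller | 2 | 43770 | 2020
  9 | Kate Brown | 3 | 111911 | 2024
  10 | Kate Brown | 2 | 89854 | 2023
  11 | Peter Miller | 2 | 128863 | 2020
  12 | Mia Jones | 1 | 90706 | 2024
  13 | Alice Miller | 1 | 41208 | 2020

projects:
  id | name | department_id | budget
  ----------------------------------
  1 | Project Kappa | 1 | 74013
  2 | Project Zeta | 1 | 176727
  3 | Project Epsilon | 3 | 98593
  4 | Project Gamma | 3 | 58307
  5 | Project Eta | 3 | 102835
SELECT name, budget FROM projects WHERE budget < 60223

Execution result:
name | budget
Project Gamma | 58307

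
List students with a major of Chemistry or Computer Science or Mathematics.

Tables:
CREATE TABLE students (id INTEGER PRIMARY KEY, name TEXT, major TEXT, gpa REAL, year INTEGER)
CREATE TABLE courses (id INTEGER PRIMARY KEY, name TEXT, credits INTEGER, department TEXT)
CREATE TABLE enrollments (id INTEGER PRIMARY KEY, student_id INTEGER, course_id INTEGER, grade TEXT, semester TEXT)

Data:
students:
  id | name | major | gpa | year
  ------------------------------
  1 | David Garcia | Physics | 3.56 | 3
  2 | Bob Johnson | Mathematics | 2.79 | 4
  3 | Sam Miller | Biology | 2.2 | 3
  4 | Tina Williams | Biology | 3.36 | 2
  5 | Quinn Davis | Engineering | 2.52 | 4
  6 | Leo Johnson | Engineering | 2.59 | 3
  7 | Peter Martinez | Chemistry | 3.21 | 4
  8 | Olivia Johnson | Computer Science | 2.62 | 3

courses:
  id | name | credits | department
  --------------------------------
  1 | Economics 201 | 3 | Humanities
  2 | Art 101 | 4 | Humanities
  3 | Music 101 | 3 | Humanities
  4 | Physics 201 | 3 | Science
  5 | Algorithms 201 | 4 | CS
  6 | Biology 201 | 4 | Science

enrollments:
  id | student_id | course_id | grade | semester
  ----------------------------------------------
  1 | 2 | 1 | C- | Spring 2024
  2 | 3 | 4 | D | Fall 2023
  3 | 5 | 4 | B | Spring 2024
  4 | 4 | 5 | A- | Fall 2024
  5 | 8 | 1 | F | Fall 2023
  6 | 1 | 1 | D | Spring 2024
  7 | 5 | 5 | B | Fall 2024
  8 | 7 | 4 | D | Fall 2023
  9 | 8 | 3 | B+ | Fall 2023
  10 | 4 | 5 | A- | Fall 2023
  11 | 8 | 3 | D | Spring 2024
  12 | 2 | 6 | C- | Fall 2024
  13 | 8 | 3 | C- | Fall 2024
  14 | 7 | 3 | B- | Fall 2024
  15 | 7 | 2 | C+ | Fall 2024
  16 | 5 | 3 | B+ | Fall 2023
SELECT name, major FROM students WHERE major IN ('Chemistry', 'Computer Science', 'Mathematics')

Execution result:
name | major
Bob Johnson | Mathematics
Peter Martinez | Chemistry
Olivia Johnson | Computer Science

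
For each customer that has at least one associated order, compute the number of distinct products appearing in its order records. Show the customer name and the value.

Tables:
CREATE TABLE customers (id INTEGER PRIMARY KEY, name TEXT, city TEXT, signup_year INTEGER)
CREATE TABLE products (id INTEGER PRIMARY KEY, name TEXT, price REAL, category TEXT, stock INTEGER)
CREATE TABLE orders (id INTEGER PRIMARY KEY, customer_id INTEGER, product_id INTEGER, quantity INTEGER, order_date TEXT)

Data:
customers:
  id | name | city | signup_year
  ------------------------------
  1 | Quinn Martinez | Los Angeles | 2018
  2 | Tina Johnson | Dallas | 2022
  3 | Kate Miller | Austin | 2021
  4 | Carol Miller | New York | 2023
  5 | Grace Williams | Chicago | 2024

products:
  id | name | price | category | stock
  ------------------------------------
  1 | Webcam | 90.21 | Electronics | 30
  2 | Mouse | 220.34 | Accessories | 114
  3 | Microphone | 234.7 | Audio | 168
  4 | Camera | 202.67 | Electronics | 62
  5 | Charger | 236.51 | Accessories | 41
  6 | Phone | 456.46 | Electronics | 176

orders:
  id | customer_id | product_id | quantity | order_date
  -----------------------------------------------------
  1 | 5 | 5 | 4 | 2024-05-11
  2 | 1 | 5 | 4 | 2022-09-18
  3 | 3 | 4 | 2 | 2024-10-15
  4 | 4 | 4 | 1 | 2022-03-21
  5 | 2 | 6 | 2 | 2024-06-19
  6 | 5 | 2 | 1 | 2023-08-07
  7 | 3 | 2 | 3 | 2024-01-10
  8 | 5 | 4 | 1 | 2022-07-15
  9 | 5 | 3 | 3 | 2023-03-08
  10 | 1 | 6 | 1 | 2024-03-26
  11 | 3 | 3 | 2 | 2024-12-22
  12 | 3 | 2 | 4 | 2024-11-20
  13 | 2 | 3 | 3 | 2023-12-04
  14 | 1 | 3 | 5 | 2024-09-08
SELECT p.name, COUNT(DISTINCT c.product_id) AS distinct_product_count FROM orders c JOIN customers p ON c.customer_id = p.id GROUP BY p.id, p.name

Execution result:
name | distinct_product_count
Quinn Martinez | 3
Tina Johnson | 2
Kate Miller | 3
Carol Miller | 1
Grace Williams | 4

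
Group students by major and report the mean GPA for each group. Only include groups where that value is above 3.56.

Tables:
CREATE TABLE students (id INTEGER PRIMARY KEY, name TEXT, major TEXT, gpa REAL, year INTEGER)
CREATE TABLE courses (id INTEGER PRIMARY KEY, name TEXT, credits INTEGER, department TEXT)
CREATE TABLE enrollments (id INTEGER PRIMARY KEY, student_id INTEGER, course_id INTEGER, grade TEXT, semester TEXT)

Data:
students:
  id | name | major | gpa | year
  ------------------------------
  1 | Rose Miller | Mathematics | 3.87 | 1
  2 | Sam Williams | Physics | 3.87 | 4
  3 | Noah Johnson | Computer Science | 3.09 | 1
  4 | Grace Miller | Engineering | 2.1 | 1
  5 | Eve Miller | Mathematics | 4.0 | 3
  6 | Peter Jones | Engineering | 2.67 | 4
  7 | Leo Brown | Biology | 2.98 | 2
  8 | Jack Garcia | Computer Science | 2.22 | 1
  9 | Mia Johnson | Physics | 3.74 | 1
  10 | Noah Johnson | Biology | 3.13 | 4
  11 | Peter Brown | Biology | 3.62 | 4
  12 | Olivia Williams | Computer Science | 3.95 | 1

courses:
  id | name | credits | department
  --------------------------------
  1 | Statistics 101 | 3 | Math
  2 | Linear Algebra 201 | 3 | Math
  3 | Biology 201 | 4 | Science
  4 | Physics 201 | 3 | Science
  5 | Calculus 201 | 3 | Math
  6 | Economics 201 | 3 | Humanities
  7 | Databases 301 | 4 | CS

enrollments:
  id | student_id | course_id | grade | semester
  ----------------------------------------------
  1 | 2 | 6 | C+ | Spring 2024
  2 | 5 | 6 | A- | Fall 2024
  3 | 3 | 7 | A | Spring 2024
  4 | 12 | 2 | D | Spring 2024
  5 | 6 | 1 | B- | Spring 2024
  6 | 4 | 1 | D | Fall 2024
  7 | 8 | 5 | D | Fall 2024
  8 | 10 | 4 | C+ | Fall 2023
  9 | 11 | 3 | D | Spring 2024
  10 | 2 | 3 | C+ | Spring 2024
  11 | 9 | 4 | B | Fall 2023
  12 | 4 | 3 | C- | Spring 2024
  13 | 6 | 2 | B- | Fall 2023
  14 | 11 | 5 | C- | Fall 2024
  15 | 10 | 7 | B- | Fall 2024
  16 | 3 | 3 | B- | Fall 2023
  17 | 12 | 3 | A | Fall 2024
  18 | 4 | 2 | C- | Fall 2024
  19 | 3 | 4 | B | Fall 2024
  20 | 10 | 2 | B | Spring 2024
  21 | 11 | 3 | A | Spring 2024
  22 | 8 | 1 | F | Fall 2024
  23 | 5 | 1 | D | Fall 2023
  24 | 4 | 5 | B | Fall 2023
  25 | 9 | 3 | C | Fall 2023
SELECT major, AVG(gpa) AS avg_gpa FROM students GROUP BY major HAVING AVG(gpa) > 3.56

Execution result:
major | avg_gpa
Mathematics | 3.94
Physics | 3.81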